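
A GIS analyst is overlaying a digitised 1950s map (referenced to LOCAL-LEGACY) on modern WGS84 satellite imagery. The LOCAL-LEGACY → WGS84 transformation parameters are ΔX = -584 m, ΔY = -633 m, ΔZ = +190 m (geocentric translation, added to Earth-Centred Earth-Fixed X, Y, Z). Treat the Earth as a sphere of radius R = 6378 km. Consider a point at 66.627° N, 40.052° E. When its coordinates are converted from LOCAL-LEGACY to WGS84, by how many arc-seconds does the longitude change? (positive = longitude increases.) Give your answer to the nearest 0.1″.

sin φ = 0.917942, cos φ = 0.396715, sin λ = 0.643483, cos λ = 0.765461.
East component: ΔE = −sin λ·ΔX + cos λ·ΔY = −(0.643483)(-584) + (0.765461)(-633) = -108.74 m.
1° of latitude spans πR/180 = 111317 m; at latitude φ, 1° of longitude spans that × cos φ = 44161.2 m, so Δλ = -108.74 / 44161.2 × 3600 = -8.865″.

Δλ = -8.9″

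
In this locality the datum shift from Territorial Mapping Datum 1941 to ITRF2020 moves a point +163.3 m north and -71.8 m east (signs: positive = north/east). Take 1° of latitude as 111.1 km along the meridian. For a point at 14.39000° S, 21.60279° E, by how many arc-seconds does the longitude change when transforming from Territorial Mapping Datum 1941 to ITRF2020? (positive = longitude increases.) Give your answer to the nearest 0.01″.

Δλ = -2.40″

At latitude -14.39000°, cos φ = 0.968627.
1° of longitude at this latitude = 111.1 × cos φ = 107.61 km, so Δλ = -71.8 / 107614.4 = -0.0006672° = -2.402″.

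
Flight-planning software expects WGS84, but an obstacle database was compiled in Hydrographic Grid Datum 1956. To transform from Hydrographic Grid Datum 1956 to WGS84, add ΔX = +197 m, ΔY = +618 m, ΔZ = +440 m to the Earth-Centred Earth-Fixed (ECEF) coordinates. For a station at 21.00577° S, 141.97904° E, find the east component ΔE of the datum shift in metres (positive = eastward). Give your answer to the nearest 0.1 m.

The local east axis at (φ, λ) is (−sin λ, cos λ, 0), so ΔE = −sin(141.97904°)·197 + cos(141.97904°)·618 = -608.19 m.

ΔE = -608.2 m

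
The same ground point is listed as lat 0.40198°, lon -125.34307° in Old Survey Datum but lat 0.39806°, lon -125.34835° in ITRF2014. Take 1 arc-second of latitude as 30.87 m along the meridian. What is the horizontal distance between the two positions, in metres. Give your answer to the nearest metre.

Δφ = 0.39806° − 0.40198° = -0.00392°; Δλ = -125.34835° − -125.34307° = -0.00528°.
1° of latitude = 3600 × 30.87 = 111132 m.
ΔN = Δφ × 111132 = -435.6 m; ΔE = Δλ × 111132 × cos(0.40198°) = -0.00528 × 111132 × 0.999975 = -586.8 m.
Distance = √(ΔE² + ΔN²) = √((-586.8)² + (-435.6)²) = 730.8 m.

731 m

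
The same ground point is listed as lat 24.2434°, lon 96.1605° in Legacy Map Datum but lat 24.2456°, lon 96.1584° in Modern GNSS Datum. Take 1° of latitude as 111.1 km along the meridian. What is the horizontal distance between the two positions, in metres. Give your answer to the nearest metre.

Δφ = 24.2456° − 24.2434° = +0.0022°; Δλ = 96.1584° − 96.1605° = -0.0021°.
ΔN = Δφ × 111100 = 244.4 m; ΔE = Δλ × 111100 × cos(24.2434°) = -0.0021 × 111100 × 0.911809 = -212.7 m.
Distance = √(ΔE² + ΔN²) = √((-212.7)² + 244.4²) = 324.0 m.

324 m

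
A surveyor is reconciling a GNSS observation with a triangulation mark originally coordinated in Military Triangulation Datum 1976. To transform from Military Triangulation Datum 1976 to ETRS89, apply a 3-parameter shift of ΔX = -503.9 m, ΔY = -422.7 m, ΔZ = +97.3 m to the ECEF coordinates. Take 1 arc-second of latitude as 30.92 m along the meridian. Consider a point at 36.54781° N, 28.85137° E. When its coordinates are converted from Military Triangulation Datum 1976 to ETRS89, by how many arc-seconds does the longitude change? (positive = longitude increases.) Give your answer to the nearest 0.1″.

sin φ = 0.595493, cos φ = 0.803360, sin λ = 0.482539, cos λ = 0.875874.
East component: ΔE = −sin λ·ΔX + cos λ·ΔY = −(0.482539)(-503.9) + (0.875874)(-422.7) = -127.08 m.
1° of latitude spans 3600 × 30.92 = 111312 m; at latitude φ, 1° of longitude spans that × cos φ = 89423.6 m, so Δλ = -127.08 / 89423.6 × 3600 = -5.116″.

Δλ = -5.1″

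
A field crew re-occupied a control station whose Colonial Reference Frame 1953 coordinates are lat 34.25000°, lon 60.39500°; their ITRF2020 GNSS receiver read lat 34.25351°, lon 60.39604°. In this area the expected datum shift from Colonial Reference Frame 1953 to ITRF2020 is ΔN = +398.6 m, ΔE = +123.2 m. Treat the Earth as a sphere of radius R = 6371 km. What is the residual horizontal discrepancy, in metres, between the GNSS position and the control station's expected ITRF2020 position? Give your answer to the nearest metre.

Observed coordinate differences: Δφ = +0.00351°, Δλ = +0.00104°.
Converting to metres (1° lat = 111195 m, cos φ = 0.826590): observed ΔN = 390.3 m, observed ΔE = 95.6 m.
Subtracting the expected shift leaves a residual of 390.3 − (398.6) = -8.3 m north and 95.6 − (123.2) = -27.6 m east.
Residual distance = √((-8.3)² + (-27.6)²) = 28.8 m.

29 m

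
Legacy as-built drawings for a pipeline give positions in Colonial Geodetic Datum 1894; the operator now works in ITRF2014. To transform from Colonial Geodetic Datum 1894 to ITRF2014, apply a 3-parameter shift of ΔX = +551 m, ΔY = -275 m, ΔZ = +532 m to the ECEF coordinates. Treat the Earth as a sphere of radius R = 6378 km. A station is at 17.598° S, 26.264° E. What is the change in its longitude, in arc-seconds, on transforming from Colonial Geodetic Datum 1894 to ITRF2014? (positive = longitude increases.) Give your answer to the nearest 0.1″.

Δλ = -16.6″

sin φ = -0.302337, cos φ = 0.953201, sin λ = 0.442508, cos λ = 0.896765.
East component: ΔE = −sin λ·ΔX + cos λ·ΔY = −(0.442508)(551) + (0.896765)(-275) = -490.43 m.
1° of latitude spans πR/180 = 111317 m; at latitude φ, 1° of longitude spans that × cos φ = 106107.6 m, so Δλ = -490.43 / 106107.6 × 3600 = -16.639″.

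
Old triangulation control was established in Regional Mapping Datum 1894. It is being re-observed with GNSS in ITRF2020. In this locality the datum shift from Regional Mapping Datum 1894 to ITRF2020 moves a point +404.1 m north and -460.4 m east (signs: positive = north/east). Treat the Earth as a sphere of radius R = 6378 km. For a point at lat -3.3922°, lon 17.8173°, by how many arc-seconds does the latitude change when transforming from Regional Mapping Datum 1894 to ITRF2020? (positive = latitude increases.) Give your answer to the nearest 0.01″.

On a sphere of radius R, 1 rad of latitude = R, so Δφ = ΔN / R = 404.1 / 6378000 = 6.3358e-05 rad = 13.069″.

Δφ = 13.07″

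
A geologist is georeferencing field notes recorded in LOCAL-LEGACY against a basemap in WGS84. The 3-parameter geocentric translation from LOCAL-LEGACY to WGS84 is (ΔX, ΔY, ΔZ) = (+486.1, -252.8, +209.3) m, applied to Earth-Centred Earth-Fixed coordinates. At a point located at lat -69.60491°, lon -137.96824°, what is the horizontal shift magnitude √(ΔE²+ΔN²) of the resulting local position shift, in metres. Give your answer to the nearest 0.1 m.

The local east axis at (φ, λ) is (−sin λ, cos λ, 0), so ΔE = −sin(-137.96824°)·486.1 + cos(-137.96824°)·(-252.8) = 513.24 m.
The local north axis is (−sin φ cos λ, −sin φ sin λ, cos φ), giving ΔN = -338.428 + 158.650 + 72.939 = -106.84 m.
Horizontal magnitude = √(ΔE² + ΔN²) = √(513.24² + (-106.84)²) = 524.24 m.

524.2 m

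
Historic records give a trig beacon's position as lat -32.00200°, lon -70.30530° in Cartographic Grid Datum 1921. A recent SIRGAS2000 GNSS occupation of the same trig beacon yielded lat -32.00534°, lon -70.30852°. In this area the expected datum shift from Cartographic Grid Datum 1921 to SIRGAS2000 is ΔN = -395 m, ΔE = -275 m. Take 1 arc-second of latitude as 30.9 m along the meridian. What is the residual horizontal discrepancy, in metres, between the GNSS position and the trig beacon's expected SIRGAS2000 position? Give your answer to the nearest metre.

37 m

Observed coordinate differences: Δφ = -0.00334°, Δλ = -0.00322°.
Converting to metres (1° lat = 111240 m, cos φ = 0.848030): observed ΔN = -371.5 m, observed ΔE = -303.8 m.
Subtracting the expected shift leaves a residual of -371.5 − (-395) = 23.5 m north and -303.8 − (-275) = -28.8 m east.
Residual distance = √(23.5² + (-28.8)²) = 37.1 m.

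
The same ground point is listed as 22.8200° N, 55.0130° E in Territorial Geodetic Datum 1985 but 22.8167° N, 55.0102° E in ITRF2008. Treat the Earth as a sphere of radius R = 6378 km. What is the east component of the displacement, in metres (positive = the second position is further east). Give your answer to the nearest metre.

ΔE = -287 m

Δφ = 22.8167° − 22.8200° = -0.0033°; Δλ = 55.0102° − 55.0130° = -0.0028°.
1° along a meridian = πR/180 = 111317 m.
ΔN = Δφ × 111317 = -367.3 m; ΔE = Δλ × 111317 × cos(22.8200°) = -0.0028 × 111317 × 0.921728 = -287.3 m.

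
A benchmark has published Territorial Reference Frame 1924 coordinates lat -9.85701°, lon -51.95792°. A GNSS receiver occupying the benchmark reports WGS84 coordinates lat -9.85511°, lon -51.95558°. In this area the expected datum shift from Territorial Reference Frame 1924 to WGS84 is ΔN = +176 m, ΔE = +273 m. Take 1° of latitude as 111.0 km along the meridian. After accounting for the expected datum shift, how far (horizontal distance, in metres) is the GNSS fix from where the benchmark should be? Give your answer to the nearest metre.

39 m

Observed coordinate differences: Δφ = +0.00190°, Δλ = +0.00234°.
Converting to metres (1° lat = 111000 m, cos φ = 0.985238): observed ΔN = 210.9 m, observed ΔE = 255.9 m.
Subtracting the expected shift leaves a residual of 210.9 − (176) = 34.9 m north and 255.9 − (273) = -17.1 m east.
Residual distance = √(34.9² + (-17.1)²) = 38.9 m.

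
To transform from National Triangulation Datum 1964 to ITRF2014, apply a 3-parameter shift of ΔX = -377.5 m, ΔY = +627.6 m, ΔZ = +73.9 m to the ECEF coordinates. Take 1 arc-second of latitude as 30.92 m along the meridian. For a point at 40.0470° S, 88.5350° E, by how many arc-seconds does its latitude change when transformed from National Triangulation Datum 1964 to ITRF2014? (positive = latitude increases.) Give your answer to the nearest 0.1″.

Δφ = 14.7″

sin φ = -0.643416, cos φ = 0.765517, sin λ = 0.999673, cos λ = 0.025566.
North component: ΔN = −sin φ cos λ·ΔX − sin φ sin λ·ΔY + cos φ·ΔZ = −(-0.643416)(0.025566)(-377.5) − (-0.643416)(0.999673)(627.6) + (0.765517)(73.9) = 454.04 m.
1° of latitude spans 3600 × 30.92 = 111312 m, so Δφ = 454.04 / 111312 × 3600 = 14.684″.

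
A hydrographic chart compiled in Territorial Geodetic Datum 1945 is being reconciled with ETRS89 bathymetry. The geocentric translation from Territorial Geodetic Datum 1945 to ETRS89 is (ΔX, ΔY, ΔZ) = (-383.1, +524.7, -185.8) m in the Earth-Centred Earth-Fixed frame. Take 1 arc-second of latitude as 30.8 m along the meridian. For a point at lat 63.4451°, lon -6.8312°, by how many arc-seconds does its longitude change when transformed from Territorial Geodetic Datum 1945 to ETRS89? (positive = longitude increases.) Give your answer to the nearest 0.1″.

Δλ = 34.5″

sin φ = 0.894506, cos φ = 0.447055, sin λ = -0.118945, cos λ = 0.992901.
East component: ΔE = −sin λ·ΔX + cos λ·ΔY = −(-0.118945)(-383.1) + (0.992901)(524.7) = 475.41 m.
1° of latitude spans 3600 × 30.80 = 110880 m; at latitude φ, 1° of longitude spans that × cos φ = 49569.5 m, so Δλ = 475.41 / 49569.5 × 3600 = 34.527″.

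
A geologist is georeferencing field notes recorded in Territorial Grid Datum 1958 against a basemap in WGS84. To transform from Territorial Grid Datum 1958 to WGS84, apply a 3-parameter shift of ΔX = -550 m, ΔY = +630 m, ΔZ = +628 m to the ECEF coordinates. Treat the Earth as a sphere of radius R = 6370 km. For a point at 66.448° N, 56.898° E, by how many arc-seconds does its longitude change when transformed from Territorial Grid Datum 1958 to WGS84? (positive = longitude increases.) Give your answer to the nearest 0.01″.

sin φ = 0.916698, cos φ = 0.399581, sin λ = 0.837700, cos λ = 0.546131.
East component: ΔE = −sin λ·ΔX + cos λ·ΔY = −(0.837700)(-550) + (0.546131)(630) = 804.80 m.
1° of latitude spans πR/180 = 111177 m; at latitude φ, 1° of longitude spans that × cos φ = 44424.4 m, so Δλ = 804.80 / 44424.4 × 3600 = 65.218″.

Δλ = 65.22″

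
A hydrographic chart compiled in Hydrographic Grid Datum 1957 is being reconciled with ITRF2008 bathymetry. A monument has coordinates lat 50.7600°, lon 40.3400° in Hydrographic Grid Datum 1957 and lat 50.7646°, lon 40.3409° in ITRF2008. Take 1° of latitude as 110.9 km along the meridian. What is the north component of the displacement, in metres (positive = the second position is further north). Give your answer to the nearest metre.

Δφ = 50.7646° − 50.7600° = +0.0046°; Δλ = 40.3409° − 40.3400° = +0.0009°.
ΔN = Δφ × 110900 = 510.1 m; ΔE = Δλ × 110900 × cos(50.7600°) = +0.0009 × 110900 × 0.632570 = 63.1 m.

ΔN = 510 m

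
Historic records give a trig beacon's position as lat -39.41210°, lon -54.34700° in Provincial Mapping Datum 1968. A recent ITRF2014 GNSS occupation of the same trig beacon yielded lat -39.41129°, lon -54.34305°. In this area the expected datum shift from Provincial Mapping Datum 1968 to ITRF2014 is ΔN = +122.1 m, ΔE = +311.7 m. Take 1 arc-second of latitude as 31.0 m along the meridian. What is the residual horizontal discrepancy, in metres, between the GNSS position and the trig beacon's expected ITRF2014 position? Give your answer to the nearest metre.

Observed coordinate differences: Δφ = +0.00081°, Δλ = +0.00395°.
Converting to metres (1° lat = 111600 m, cos φ = 0.772600): observed ΔN = 90.4 m, observed ΔE = 340.6 m.
Subtracting the expected shift leaves a residual of 90.4 − (122.1) = -31.7 m north and 340.6 − (311.7) = 28.9 m east.
Residual distance = √((-31.7)² + 28.9²) = 42.9 m.

43 m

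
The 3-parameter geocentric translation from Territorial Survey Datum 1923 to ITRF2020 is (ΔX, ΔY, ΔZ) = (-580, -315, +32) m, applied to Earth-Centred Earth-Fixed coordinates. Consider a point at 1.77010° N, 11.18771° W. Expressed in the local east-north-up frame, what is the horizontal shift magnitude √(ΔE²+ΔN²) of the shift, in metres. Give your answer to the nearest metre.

At φ = 1.77010°, λ = -11.18771°: sin φ = 0.030889, cos φ = 0.999523, sin λ = -0.194024, cos λ = 0.980997.
ΔE = −sin λ·ΔX + cos λ·ΔY = −(-0.194024)·(-580) + (0.980997)·(-315) = -421.55 m.
ΔN = −sin φ cos λ·ΔX − sin φ sin λ·ΔY + cos φ·ΔZ = −(0.030889)(0.980997)(-580) − (0.030889)(-0.194024)(-315) + (0.999523)(32) = 47.67 m.
Horizontal magnitude = √(ΔE² + ΔN²) = √((-421.55)² + 47.67²) = 424.23 m.

424 m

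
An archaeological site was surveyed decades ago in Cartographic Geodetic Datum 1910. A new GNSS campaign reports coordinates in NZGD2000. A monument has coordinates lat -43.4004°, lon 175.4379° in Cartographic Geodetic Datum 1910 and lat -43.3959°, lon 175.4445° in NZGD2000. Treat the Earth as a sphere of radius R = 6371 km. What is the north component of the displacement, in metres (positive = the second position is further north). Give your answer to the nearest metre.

ΔN = 500 m

Δφ = -43.3959° − -43.4004° = +0.0045°; Δλ = 175.4445° − 175.4379° = +0.0066°.
1° along a meridian = πR/180 = 111195 m.
ΔN = Δφ × 111195 = 500.4 m; ΔE = Δλ × 111195 × cos(-43.4004°) = +0.0066 × 111195 × 0.726570 = 533.2 m.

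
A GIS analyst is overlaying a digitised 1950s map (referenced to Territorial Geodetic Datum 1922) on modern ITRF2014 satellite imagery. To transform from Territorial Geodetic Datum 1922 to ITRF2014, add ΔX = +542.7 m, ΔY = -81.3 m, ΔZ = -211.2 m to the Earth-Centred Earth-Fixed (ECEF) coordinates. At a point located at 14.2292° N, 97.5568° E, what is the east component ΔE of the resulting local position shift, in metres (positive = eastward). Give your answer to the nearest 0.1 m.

The local east axis at (φ, λ) is (−sin λ, cos λ, 0), so ΔE = −sin(97.5568°)·542.7 + cos(97.5568°)·(-81.3) = -527.29 m.

ΔE = -527.3 m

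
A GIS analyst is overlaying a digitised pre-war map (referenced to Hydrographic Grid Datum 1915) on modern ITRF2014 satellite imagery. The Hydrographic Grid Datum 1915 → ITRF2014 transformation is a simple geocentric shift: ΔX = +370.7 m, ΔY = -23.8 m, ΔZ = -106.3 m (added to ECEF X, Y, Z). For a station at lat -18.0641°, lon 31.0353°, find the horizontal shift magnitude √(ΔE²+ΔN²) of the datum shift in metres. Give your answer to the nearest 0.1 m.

At φ = -18.0641°, λ = 31.0353°: sin φ = -0.310081, cos φ = 0.950710, sin λ = 0.515566, cos λ = 0.856850.
ΔE = −sin λ·ΔX + cos λ·ΔY = −(0.515566)·(370.7) + (0.856850)·(-23.8) = -211.51 m.
ΔN = −sin φ cos λ·ΔX − sin φ sin λ·ΔY + cos φ·ΔZ = −(-0.310081)(0.856850)(370.7) − (-0.310081)(0.515566)(-23.8) + (0.950710)(-106.3) = -6.37 m.
Horizontal magnitude = √(ΔE² + ΔN²) = √((-211.51)² + (-6.37)²) = 211.61 m.

211.6 m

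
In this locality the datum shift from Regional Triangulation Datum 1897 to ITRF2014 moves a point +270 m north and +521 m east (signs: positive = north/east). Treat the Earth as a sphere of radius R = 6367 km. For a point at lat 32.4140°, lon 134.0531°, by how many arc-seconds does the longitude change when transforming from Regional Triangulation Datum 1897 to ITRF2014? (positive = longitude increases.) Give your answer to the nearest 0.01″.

Δλ = 19.99″

At latitude 32.4140°, cos φ = 0.844197.
One radian of longitude at latitude φ spans R cos φ, so Δλ = ΔE / (R cos φ) = 521.0 / (6367000 × 0.844197) = 9.6930e-05 rad = 19.993″.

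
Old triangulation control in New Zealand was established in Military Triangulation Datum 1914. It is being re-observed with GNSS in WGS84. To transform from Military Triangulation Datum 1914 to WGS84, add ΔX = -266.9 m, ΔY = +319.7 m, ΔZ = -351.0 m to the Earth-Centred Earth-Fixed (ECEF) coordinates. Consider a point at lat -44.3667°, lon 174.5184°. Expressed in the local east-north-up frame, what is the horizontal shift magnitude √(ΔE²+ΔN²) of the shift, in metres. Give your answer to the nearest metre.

296 m

At φ = -44.3667°, λ = 174.5184°: sin φ = -0.699248, cos φ = 0.714879, sin λ = 0.095526, cos λ = -0.995427.
ΔE = −sin λ·ΔX + cos λ·ΔY = −(0.095526)·(-266.9) + (-0.995427)·(319.7) = -292.74 m.
ΔN = −sin φ cos λ·ΔX − sin φ sin λ·ΔY + cos φ·ΔZ = −(-0.699248)(-0.995427)(-266.9) − (-0.699248)(0.095526)(319.7) + (0.714879)(-351.0) = -43.79 m.
Horizontal magnitude = √(ΔE² + ΔN²) = √((-292.74)² + (-43.79)²) = 296.00 m.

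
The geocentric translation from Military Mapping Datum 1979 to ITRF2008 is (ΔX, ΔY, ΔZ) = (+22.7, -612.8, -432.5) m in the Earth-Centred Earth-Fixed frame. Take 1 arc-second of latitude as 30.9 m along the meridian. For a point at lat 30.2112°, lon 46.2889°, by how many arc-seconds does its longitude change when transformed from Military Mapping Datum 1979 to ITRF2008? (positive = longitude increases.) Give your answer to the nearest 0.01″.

sin φ = 0.503189, cos φ = 0.864176, sin λ = 0.722833, cos λ = 0.691022.
East component: ΔE = −sin λ·ΔX + cos λ·ΔY = −(0.722833)(22.7) + (0.691022)(-612.8) = -439.87 m.
1° of latitude spans 3600 × 30.90 = 111240 m; at latitude φ, 1° of longitude spans that × cos φ = 96131.0 m, so Δλ = -439.87 / 96131.0 × 3600 = -16.473″.

Δλ = -16.47″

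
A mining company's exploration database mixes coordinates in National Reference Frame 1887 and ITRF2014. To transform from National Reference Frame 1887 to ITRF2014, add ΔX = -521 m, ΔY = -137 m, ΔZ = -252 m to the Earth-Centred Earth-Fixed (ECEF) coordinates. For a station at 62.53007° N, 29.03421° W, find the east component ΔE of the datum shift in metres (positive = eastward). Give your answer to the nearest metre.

At φ = 62.53007°, λ = -29.03421°: sin φ = 0.887253, cos φ = 0.461283, sin λ = -0.485332, cos λ = 0.874330.
ΔE = −sin λ·ΔX + cos λ·ΔY = −(-0.485332)·(-521) + (0.874330)·(-137) = -372.64 m.

ΔE = -373 m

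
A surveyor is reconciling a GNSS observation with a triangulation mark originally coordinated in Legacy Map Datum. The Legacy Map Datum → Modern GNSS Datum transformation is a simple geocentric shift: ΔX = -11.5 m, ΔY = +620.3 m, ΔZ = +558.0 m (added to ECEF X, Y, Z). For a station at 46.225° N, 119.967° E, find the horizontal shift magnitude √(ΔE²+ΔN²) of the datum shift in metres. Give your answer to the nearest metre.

The local east axis at (φ, λ) is (−sin λ, cos λ, 0), so ΔE = −sin(119.967°)·(-11.5) + cos(119.967°)·620.3 = -299.88 m.
The local north axis is (−sin φ cos λ, −sin φ sin λ, cos φ), giving ΔN = -4.148 − 388.018 + 386.040 = -6.13 m.
Horizontal magnitude = √(ΔE² + ΔN²) = √((-299.88)² + (-6.13)²) = 299.94 m.

300 m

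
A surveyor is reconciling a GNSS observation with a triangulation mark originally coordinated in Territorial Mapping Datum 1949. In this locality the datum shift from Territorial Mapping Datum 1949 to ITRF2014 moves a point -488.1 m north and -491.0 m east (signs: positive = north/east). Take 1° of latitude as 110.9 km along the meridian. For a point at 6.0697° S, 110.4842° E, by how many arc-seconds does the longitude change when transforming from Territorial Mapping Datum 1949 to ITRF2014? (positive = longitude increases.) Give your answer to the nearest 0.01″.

Δλ = -16.03″

At latitude -6.0697°, cos φ = 0.994394.
1° of longitude at this latitude = 110.9 × cos φ = 110.28 km, so Δλ = -491.0 / 110278.3 = -0.0044524° = -16.029″.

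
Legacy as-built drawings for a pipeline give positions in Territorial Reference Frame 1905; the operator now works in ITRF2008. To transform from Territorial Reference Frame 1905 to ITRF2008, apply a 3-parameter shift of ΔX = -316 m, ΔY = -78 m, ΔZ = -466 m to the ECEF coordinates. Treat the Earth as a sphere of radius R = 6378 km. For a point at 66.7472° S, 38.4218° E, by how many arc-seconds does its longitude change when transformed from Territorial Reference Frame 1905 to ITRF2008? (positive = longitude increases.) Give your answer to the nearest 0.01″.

Δλ = 11.08″

sin φ = -0.918772, cos φ = 0.394789, sin λ = 0.621446, cos λ = 0.783457.
East component: ΔE = −sin λ·ΔX + cos λ·ΔY = −(0.621446)(-316) + (0.783457)(-78) = 135.27 m.
1° of latitude spans πR/180 = 111317 m; at latitude φ, 1° of longitude spans that × cos φ = 43946.7 m, so Δλ = 135.27 / 43946.7 × 3600 = 11.081″.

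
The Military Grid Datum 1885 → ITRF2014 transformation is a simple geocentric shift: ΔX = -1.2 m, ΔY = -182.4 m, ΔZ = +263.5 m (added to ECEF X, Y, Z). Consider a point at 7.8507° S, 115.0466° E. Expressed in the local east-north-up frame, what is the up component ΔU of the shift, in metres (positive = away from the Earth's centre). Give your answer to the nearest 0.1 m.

ΔU = -199.2 m

At φ = -7.8507°, λ = 115.0466°: sin φ = -0.136592, cos φ = 0.990627, sin λ = 0.905964, cos λ = -0.423355.
ΔU = cos φ cos λ·ΔX + cos φ sin λ·ΔY + sin φ·ΔZ = (0.990627)(-0.423355)(-1.2) + (0.990627)(0.905964)(-182.4) + (-0.136592)(263.5) = -199.19 m.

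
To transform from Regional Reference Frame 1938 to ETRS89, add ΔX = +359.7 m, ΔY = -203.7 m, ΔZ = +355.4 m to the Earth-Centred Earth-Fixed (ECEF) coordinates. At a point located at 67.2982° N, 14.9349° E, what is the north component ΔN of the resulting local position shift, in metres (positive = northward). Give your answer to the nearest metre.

ΔN = -135 m

At φ = 67.2982°, λ = 14.9349°: sin φ = 0.922526, cos φ = 0.385935, sin λ = 0.257721, cos λ = 0.966219.
ΔN = −sin φ cos λ·ΔX − sin φ sin λ·ΔY + cos φ·ΔZ = −(0.922526)(0.966219)(359.7) − (0.922526)(0.257721)(-203.7) + (0.385935)(355.4) = -135.03 m.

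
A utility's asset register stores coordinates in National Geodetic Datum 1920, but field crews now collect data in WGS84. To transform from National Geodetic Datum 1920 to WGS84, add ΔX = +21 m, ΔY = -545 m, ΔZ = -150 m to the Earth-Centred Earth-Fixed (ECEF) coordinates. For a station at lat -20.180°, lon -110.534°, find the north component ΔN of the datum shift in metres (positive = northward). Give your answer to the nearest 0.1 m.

ΔN = 32.7 m

At φ = -20.180°, λ = -110.534°: sin φ = -0.344971, cos φ = 0.938613, sin λ = -0.936464, cos λ = -0.350763.
ΔN = −sin φ cos λ·ΔX − sin φ sin λ·ΔY + cos φ·ΔZ = −(-0.344971)(-0.350763)(21) − (-0.344971)(-0.936464)(-545) + (0.938613)(-150) = 32.73 m.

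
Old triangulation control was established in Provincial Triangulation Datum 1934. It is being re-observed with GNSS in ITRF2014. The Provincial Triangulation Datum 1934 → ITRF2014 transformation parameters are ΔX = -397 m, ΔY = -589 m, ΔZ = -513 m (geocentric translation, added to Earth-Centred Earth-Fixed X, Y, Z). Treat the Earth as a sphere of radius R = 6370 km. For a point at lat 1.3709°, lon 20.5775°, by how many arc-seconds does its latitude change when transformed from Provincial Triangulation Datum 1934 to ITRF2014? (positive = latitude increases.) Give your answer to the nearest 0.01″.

Δφ = -16.16″

sin φ = 0.023924, cos φ = 0.999714, sin λ = 0.351474, cos λ = 0.936198.
North component: ΔN = −sin φ cos λ·ΔX − sin φ sin λ·ΔY + cos φ·ΔZ = −(0.023924)(0.936198)(-397) − (0.023924)(0.351474)(-589) + (0.999714)(-513) = -499.01 m.
1° of latitude spans πR/180 = 111177 m, so Δφ = -499.01 / 111177 × 3600 = -16.158″.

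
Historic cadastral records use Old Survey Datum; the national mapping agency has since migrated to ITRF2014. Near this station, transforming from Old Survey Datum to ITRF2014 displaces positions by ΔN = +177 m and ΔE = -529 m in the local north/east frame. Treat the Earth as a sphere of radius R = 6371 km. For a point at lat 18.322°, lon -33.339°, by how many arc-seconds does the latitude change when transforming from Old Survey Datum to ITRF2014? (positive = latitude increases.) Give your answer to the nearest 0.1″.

On a sphere of radius R, 1 rad of latitude = R, so Δφ = ΔN / R = 177.0 / 6371000 = 2.7782e-05 rad = 5.730″.

Δφ = 5.7″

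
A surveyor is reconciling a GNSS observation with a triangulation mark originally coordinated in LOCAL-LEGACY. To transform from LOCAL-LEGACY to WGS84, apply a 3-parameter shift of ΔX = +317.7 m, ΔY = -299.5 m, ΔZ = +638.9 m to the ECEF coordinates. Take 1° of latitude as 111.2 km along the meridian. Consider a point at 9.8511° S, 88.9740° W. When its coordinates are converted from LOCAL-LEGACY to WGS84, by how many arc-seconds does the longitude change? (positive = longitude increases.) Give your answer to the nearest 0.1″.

sin φ = -0.171088, cos φ = 0.985256, sin λ = -0.999840, cos λ = 0.017906.
East component: ΔE = −sin λ·ΔX + cos λ·ΔY = −(-0.999840)(317.7) + (0.017906)(-299.5) = 312.29 m.
1° of latitude spans 111200 m; at latitude φ, 1° of longitude spans that × cos φ = 109560.4 m, so Δλ = 312.29 / 109560.4 × 3600 = 10.261″.

Δλ = 10.3″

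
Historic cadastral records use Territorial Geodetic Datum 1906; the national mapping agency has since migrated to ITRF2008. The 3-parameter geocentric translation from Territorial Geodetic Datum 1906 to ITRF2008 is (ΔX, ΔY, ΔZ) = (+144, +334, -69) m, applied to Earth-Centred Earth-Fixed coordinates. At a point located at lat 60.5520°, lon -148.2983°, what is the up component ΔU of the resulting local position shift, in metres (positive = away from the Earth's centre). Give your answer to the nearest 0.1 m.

The local up (radial) axis is (cos φ cos λ, cos φ sin λ, sin φ), giving ΔU = -60.232 − 86.290 − 60.085 = -206.61 m.

ΔU = -206.6 m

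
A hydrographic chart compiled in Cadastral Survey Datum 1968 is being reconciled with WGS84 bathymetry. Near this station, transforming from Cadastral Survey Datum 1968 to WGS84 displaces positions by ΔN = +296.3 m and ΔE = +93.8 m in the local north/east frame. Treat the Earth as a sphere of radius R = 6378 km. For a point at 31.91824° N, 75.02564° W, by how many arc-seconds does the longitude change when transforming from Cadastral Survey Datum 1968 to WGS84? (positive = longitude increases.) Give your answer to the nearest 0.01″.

At latitude 31.91824°, cos φ = 0.848803.
One radian of longitude at latitude φ spans R cos φ, so Δλ = ΔE / (R cos φ) = 93.8 / (6378000 × 0.848803) = 1.7327e-05 rad = 3.574″.

Δλ = 3.57″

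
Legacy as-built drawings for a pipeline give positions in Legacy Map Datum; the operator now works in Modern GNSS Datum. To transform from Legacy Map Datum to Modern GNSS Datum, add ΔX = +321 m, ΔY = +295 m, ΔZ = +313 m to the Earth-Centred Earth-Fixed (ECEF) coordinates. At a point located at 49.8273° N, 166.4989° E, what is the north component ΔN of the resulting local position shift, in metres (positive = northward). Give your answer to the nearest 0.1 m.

ΔN = 387.8 m

At φ = 49.8273°, λ = 166.4989°: sin φ = 0.764103, cos φ = 0.645094, sin λ = 0.233464, cos λ = -0.972365.
ΔN = −sin φ cos λ·ΔX − sin φ sin λ·ΔY + cos φ·ΔZ = −(0.764103)(-0.972365)(321) − (0.764103)(0.233464)(295) + (0.645094)(313) = 387.79 m.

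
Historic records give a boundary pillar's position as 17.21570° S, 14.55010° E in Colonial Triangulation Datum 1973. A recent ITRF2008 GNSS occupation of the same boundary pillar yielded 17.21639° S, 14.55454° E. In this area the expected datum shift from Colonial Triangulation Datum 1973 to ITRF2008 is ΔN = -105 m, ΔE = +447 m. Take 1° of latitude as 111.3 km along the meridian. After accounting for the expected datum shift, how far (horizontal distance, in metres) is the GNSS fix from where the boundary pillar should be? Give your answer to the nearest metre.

38 m

Observed coordinate differences: Δφ = -0.00069°, Δλ = +0.00444°.
Converting to metres (1° lat = 111300 m, cos φ = 0.955197): observed ΔN = -76.8 m, observed ΔE = 472.0 m.
Subtracting the expected shift leaves a residual of -76.8 − (-105) = 28.2 m north and 472.0 − (447) = 25.0 m east.
Residual distance = √(28.2² + 25.0²) = 37.7 m.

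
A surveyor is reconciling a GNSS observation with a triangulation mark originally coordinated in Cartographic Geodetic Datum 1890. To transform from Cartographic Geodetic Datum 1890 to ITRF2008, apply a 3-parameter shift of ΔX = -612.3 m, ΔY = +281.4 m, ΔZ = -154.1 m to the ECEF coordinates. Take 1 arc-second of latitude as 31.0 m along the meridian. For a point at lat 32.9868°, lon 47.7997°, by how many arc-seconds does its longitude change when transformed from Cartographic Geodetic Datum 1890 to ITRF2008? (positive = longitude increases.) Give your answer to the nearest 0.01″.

sin φ = 0.544446, cos φ = 0.838796, sin λ = 0.740801, cos λ = 0.671724.
East component: ΔE = −sin λ·ΔX + cos λ·ΔY = −(0.740801)(-612.3) + (0.671724)(281.4) = 642.62 m.
1° of latitude spans 3600 × 31.00 = 111600 m; at latitude φ, 1° of longitude spans that × cos φ = 93609.6 m, so Δλ = 642.62 / 93609.6 × 3600 = 24.713″.

Δλ = 24.71″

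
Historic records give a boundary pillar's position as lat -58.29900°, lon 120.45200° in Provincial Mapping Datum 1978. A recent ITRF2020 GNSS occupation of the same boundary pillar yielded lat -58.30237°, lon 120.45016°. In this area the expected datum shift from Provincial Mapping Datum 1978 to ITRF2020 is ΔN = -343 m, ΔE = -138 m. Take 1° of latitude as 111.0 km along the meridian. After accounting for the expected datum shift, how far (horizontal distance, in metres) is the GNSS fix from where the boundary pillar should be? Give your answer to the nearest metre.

44 m

Observed coordinate differences: Δφ = -0.00337°, Δλ = -0.00184°.
Converting to metres (1° lat = 111000 m, cos φ = 0.525487): observed ΔN = -374.1 m, observed ΔE = -107.3 m.
Subtracting the expected shift leaves a residual of -374.1 − (-343) = -31.1 m north and -107.3 − (-138) = 30.7 m east.
Residual distance = √((-31.1)² + 30.7²) = 43.7 m.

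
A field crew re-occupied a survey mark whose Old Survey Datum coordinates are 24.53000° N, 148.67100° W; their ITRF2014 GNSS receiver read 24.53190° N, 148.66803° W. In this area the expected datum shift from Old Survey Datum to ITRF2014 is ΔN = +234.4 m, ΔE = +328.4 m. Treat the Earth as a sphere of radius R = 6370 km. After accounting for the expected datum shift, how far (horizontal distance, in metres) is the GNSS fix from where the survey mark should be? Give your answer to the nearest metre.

Observed coordinate differences: Δφ = +0.00190°, Δλ = +0.00297°.
Converting to metres (1° lat = 111177 m, cos φ = 0.909744): observed ΔN = 211.2 m, observed ΔE = 300.4 m.
Subtracting the expected shift leaves a residual of 211.2 − (234.4) = -23.2 m north and 300.4 − (328.4) = -28.0 m east.
Residual distance = √((-23.2)² + (-28.0)²) = 36.3 m.

36 m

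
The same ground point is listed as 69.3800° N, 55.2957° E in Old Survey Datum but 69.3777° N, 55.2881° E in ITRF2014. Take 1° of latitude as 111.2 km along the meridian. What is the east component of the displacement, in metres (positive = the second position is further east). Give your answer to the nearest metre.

Δφ = 69.3777° − 69.3800° = -0.0023°; Δλ = 55.2881° − 55.2957° = -0.0076°.
ΔN = Δφ × 111200 = -255.8 m; ΔE = Δλ × 111200 × cos(69.3800°) = -0.0076 × 111200 × 0.352168 = -297.6 m.

ΔE = -298 m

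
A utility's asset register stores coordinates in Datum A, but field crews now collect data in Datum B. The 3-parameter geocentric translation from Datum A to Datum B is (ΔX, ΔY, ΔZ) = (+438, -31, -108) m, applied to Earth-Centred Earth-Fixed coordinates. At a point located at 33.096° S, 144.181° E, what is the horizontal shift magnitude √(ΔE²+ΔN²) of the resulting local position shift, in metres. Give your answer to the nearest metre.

374 m

The local east axis at (φ, λ) is (−sin λ, cos λ, 0), so ΔE = −sin(144.181°)·438 + cos(144.181°)·(-31) = -231.19 m.
The local north axis is (−sin φ cos λ, −sin φ sin λ, cos φ), giving ΔN = -193.933 − 9.906 − 90.478 = -294.32 m.
Horizontal magnitude = √(ΔE² + ΔN²) = √((-231.19)² + (-294.32)²) = 374.26 m.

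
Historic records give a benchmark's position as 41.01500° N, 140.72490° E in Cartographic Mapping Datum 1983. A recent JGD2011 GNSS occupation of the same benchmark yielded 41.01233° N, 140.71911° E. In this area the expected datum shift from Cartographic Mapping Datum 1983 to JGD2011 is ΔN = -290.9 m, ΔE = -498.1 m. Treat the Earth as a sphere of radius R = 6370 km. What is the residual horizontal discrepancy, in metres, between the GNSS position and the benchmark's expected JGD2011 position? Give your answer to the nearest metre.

Observed coordinate differences: Δφ = -0.00267°, Δλ = -0.00579°.
Converting to metres (1° lat = 111177 m, cos φ = 0.754538): observed ΔN = -296.8 m, observed ΔE = -485.7 m.
Subtracting the expected shift leaves a residual of -296.8 − (-290.9) = -5.9 m north and -485.7 − (-498.1) = 12.4 m east.
Residual distance = √((-5.9)² + 12.4²) = 13.7 m.

14 m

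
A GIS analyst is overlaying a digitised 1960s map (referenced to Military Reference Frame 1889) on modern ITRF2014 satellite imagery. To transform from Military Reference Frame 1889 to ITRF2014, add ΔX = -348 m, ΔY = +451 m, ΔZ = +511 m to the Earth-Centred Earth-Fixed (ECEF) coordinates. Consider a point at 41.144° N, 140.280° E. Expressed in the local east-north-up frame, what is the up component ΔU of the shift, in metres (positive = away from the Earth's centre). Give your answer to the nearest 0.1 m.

ΔU = 754.8 m

The local up (radial) axis is (cos φ cos λ, cos φ sin λ, sin φ), giving ΔU = 201.574 + 217.035 + 336.214 = 754.82 m.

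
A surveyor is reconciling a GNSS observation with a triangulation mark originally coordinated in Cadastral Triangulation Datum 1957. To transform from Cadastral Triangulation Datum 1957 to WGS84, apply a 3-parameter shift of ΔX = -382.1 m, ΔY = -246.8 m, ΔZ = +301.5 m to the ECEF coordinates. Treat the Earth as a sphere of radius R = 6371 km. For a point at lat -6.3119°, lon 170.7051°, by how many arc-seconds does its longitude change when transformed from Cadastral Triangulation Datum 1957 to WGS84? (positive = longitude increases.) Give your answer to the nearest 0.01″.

sin φ = -0.109941, cos φ = 0.993938, sin λ = 0.161516, cos λ = -0.986870.
East component: ΔE = −sin λ·ΔX + cos λ·ΔY = −(0.161516)(-382.1) + (-0.986870)(-246.8) = 305.27 m.
1° of latitude spans πR/180 = 111195 m; at latitude φ, 1° of longitude spans that × cos φ = 110520.9 m, so Δλ = 305.27 / 110520.9 × 3600 = 9.944″.

Δλ = 9.94″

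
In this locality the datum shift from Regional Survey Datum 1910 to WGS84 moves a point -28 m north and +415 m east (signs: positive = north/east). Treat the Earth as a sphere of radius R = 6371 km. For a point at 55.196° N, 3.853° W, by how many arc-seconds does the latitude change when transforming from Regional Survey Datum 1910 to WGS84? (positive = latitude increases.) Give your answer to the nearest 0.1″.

Δφ = -0.9″

On a sphere of radius R, 1 rad of latitude = R, so Δφ = ΔN / R = -28.0 / 6371000 = -4.3949e-06 rad = -0.907″.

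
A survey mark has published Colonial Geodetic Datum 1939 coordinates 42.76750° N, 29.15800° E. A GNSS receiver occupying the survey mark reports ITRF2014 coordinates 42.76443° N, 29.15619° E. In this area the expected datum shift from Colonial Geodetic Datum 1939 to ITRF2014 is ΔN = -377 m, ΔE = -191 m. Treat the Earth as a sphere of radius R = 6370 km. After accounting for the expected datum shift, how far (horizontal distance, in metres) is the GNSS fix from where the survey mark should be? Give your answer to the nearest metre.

Observed coordinate differences: Δφ = -0.00307°, Δλ = -0.00181°.
Converting to metres (1° lat = 111177 m, cos φ = 0.734115): observed ΔN = -341.3 m, observed ΔE = -147.7 m.
Subtracting the expected shift leaves a residual of -341.3 − (-377) = 35.7 m north and -147.7 − (-191) = 43.3 m east.
Residual distance = √(35.7² + 43.3²) = 56.1 m.

56 m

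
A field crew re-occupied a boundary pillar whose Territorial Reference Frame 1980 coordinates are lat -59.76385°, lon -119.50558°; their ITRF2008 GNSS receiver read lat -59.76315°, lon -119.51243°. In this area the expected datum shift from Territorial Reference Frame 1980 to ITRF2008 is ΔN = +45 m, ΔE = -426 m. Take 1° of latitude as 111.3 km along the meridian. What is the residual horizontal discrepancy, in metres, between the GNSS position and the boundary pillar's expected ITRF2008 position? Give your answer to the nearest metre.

Observed coordinate differences: Δφ = +0.00070°, Δλ = -0.00685°.
Converting to metres (1° lat = 111300 m, cos φ = 0.503565): observed ΔN = 77.9 m, observed ΔE = -383.9 m.
Subtracting the expected shift leaves a residual of 77.9 − (45) = 32.9 m north and -383.9 − (-426) = 42.1 m east.
Residual distance = √(32.9² + 42.1²) = 53.4 m.

53 m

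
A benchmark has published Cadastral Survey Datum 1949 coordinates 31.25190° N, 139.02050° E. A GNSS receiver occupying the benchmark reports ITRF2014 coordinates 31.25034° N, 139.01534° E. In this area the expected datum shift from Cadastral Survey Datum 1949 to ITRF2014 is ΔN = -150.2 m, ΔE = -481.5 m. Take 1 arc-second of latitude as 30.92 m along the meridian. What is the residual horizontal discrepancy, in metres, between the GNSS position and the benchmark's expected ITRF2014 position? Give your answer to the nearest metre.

25 m

Observed coordinate differences: Δφ = -0.00156°, Δλ = -0.00516°.
Converting to metres (1° lat = 111312 m, cos φ = 0.854895): observed ΔN = -173.6 m, observed ΔE = -491.0 m.
Subtracting the expected shift leaves a residual of -173.6 − (-150.2) = -23.4 m north and -491.0 − (-481.5) = -9.5 m east.
Residual distance = √((-23.4)² + (-9.5)²) = 25.3 m.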